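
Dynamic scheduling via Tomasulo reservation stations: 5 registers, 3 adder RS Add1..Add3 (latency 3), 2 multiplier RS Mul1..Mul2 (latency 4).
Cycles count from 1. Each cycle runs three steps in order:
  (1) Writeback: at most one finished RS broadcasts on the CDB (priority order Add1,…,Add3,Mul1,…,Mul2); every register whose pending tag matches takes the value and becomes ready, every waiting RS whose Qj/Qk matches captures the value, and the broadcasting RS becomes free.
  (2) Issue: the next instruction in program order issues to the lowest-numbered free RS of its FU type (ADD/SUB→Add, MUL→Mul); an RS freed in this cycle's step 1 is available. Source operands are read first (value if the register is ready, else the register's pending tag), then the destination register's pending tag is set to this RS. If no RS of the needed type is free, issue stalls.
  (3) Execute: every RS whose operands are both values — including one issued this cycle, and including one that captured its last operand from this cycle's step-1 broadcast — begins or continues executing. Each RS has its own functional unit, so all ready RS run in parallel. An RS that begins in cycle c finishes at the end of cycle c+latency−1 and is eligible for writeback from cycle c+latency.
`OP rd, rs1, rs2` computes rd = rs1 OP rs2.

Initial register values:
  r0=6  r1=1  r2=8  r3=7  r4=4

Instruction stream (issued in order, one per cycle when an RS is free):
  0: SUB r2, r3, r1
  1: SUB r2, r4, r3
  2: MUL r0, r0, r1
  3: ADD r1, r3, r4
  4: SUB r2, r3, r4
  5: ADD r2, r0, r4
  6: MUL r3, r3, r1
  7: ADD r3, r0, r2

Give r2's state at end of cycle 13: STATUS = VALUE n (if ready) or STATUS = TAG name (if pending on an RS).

  c1: issue SUB r2<-Add1  regs: r0:6,r1:1,r2:Add1,r3:7,r4:4
  c2: issue SUB r2<-Add2  regs: r0:6,r1:1,r2:Add2,r3:7,r4:4
  c3: issue MUL r0<-Mul1  regs: r0:Mul1,r1:1,r2:Add2,r3:7,r4:4
  c4: CDB Add1=6; issue ADD r1<-Add1  regs: r0:Mul1,r1:Add1,r2:Add2,r3:7,r4:4
  c5: CDB Add2=-3; issue SUB r2<-Add2  regs: r0:Mul1,r1:Add1,r2:Add2,r3:7,r4:4
  c6: issue ADD r2<-Add3  regs: r0:Mul1,r1:Add1,r2:Add3,r3:7,r4:4
  c7: CDB Add1=11; issue MUL r3<-Mul2  regs: r0:Mul1,r1:11,r2:Add3,r3:Mul2,r4:4
  c8: CDB Add2=3; issue ADD r3<-Add1  regs: r0:Mul1,r1:11,r2:Add3,r3:Add1,r4:4
  c9: CDB Mul1=6  regs: r0:6,r1:11,r2:Add3,r3:Add1,r4:4
  c10: -  regs: r0:6,r1:11,r2:Add3,r3:Add1,r4:4
  c11: CDB Mul2=77  regs: r0:6,r1:11,r2:Add3,r3:Add1,r4:4
  c12: CDB Add3=10  regs: r0:6,r1:11,r2:10,r3:Add1,r4:4
  c13: -  regs: r0:6,r1:11,r2:10,r3:Add1,r4:4

STATUS = VALUE 10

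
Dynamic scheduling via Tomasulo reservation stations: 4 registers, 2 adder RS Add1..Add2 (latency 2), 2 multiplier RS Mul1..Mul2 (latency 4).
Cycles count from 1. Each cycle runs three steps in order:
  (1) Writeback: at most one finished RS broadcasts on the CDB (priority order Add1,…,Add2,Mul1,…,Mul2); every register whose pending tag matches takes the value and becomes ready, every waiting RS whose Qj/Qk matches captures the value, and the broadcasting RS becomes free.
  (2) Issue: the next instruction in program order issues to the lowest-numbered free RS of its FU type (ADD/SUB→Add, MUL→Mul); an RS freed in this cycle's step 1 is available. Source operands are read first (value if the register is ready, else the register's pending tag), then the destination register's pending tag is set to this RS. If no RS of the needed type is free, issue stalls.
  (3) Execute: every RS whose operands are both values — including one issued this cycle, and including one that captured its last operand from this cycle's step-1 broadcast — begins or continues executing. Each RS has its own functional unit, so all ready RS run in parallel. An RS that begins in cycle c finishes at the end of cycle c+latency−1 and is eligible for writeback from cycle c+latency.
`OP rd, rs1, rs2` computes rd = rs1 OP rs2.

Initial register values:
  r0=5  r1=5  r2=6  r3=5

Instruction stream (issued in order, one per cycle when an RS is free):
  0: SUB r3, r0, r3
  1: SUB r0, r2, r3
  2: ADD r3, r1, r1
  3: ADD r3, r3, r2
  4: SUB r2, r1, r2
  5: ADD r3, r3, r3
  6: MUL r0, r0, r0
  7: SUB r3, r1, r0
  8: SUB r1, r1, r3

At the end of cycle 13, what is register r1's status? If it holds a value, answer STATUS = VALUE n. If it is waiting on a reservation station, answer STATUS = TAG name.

c1: issue SUB r3<-Add1 | r0:5,r1:5,r2:6,r3:Add1
c2: issue SUB r0<-Add2 | r0:Add2,r1:5,r2:6,r3:Add1
c3: CDB Add1=0; issue ADD r3<-Add1 | r0:Add2,r1:5,r2:6,r3:Add1
c4: stall | r0:Add2,r1:5,r2:6,r3:Add1
c5: CDB Add1=10; issue ADD r3<-Add1 | r0:Add2,r1:5,r2:6,r3:Add1
c6: CDB Add2=6; issue SUB r2<-Add2 | r0:6,r1:5,r2:Add2,r3:Add1
c7: CDB Add1=16; issue ADD r3<-Add1 | r0:6,r1:5,r2:Add2,r3:Add1
c8: CDB Add2=-1; issue MUL r0<-Mul1 | r0:Mul1,r1:5,r2:-1,r3:Add1
c9: CDB Add1=32; issue SUB r3<-Add1 | r0:Mul1,r1:5,r2:-1,r3:Add1
c10: issue SUB r1<-Add2 | r0:Mul1,r1:Add2,r2:-1,r3:Add1
c11: - | r0:Mul1,r1:Add2,r2:-1,r3:Add1
c12: CDB Mul1=36 | r0:36,r1:Add2,r2:-1,r3:Add1
c13: - | r0:36,r1:Add2,r2:-1,r3:Add1

STATUS = TAG Add2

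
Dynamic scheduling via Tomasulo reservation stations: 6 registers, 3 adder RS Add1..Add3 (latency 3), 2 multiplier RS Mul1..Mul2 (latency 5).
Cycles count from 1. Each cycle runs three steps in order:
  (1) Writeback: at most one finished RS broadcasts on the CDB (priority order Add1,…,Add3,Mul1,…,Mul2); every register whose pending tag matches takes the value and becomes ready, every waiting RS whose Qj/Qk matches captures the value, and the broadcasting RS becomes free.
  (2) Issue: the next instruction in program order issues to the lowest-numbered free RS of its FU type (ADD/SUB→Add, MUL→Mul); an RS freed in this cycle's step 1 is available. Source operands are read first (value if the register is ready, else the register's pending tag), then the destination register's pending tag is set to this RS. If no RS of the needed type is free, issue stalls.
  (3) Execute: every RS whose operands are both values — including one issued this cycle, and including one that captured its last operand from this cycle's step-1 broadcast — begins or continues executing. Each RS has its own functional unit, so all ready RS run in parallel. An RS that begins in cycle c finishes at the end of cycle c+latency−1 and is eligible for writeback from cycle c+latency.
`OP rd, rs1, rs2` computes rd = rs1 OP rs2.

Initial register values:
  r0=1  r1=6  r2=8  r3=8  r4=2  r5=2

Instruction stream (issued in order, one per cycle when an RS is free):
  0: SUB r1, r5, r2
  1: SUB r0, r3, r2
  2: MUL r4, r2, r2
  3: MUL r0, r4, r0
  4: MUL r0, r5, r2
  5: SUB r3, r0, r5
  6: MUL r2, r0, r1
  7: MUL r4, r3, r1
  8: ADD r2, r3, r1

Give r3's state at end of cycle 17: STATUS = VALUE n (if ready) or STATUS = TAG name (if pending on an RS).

STATUS = VALUE 14

cycle 1: issue SUB r1<-Add1 // r0:1,r1:Add1,r2:8,r3:8,r4:2,r5:2
cycle 2: issue SUB r0<-Add2 // r0:Add2,r1:Add1,r2:8,r3:8,r4:2,r5:2
cycle 3: issue MUL r4<-Mul1 // r0:Add2,r1:Add1,r2:8,r3:8,r4:Mul1,r5:2
cycle 4: CDB Add1=-6; issue MUL r0<-Mul2 // r0:Mul2,r1:-6,r2:8,r3:8,r4:Mul1,r5:2
cycle 5: CDB Add2=0; stall // r0:Mul2,r1:-6,r2:8,r3:8,r4:Mul1,r5:2
cycle 6: stall // r0:Mul2,r1:-6,r2:8,r3:8,r4:Mul1,r5:2
cycle 7: stall // r0:Mul2,r1:-6,r2:8,r3:8,r4:Mul1,r5:2
cycle 8: CDB Mul1=64; issue MUL r0<-Mul1 // r0:Mul1,r1:-6,r2:8,r3:8,r4:64,r5:2
cycle 9: issue SUB r3<-Add1 // r0:Mul1,r1:-6,r2:8,r3:Add1,r4:64,r5:2
cycle 10: stall // r0:Mul1,r1:-6,r2:8,r3:Add1,r4:64,r5:2
cycle 11: stall // r0:Mul1,r1:-6,r2:8,r3:Add1,r4:64,r5:2
cycle 12: stall // r0:Mul1,r1:-6,r2:8,r3:Add1,r4:64,r5:2
cycle 13: CDB Mul1=16; issue MUL r2<-Mul1 // r0:16,r1:-6,r2:Mul1,r3:Add1,r4:64,r5:2
cycle 14: CDB Mul2=0; issue MUL r4<-Mul2 // r0:16,r1:-6,r2:Mul1,r3:Add1,r4:Mul2,r5:2
cycle 15: issue ADD r2<-Add2 // r0:16,r1:-6,r2:Add2,r3:Add1,r4:Mul2,r5:2
cycle 16: CDB Add1=14 // r0:16,r1:-6,r2:Add2,r3:14,r4:Mul2,r5:2
cycle 17: - // r0:16,r1:-6,r2:Add2,r3:14,r4:Mul2,r5:2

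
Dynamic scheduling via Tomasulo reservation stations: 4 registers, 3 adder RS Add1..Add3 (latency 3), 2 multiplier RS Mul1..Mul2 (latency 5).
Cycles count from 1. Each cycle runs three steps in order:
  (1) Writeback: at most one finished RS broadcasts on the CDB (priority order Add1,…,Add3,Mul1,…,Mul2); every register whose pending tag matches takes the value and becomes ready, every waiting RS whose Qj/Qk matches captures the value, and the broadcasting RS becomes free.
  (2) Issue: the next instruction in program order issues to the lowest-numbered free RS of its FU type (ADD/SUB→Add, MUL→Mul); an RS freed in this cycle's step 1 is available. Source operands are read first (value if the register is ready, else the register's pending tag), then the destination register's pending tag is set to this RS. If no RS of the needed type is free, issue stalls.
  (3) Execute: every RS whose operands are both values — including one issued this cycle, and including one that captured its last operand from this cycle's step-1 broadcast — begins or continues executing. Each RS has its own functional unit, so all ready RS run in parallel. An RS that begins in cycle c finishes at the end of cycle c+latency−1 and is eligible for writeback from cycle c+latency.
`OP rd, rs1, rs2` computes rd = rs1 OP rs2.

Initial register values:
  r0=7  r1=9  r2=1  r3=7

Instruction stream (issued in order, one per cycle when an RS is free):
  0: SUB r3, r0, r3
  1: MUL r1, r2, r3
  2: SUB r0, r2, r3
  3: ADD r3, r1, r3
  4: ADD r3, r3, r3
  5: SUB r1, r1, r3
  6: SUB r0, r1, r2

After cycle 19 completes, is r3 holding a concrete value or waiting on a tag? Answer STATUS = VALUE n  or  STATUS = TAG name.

c1: issue SUB r3<-Add1 | r0:7,r1:9,r2:1,r3:Add1
c2: issue MUL r1<-Mul1 | r0:7,r1:Mul1,r2:1,r3:Add1
c3: issue SUB r0<-Add2 | r0:Add2,r1:Mul1,r2:1,r3:Add1
c4: CDB Add1=0; issue ADD r3<-Add1 | r0:Add2,r1:Mul1,r2:1,r3:Add1
c5: issue ADD r3<-Add3 | r0:Add2,r1:Mul1,r2:1,r3:Add3
c6: stall | r0:Add2,r1:Mul1,r2:1,r3:Add3
c7: CDB Add2=1; issue SUB r1<-Add2 | r0:1,r1:Add2,r2:1,r3:Add3
c8: stall | r0:1,r1:Add2,r2:1,r3:Add3
c9: CDB Mul1=0; stall | r0:1,r1:Add2,r2:1,r3:Add3
c10: stall | r0:1,r1:Add2,r2:1,r3:Add3
c11: stall | r0:1,r1:Add2,r2:1,r3:Add3
c12: CDB Add1=0; issue SUB r0<-Add1 | r0:Add1,r1:Add2,r2:1,r3:Add3
c13: - | r0:Add1,r1:Add2,r2:1,r3:Add3
c14: - | r0:Add1,r1:Add2,r2:1,r3:Add3
c15: CDB Add3=0 | r0:Add1,r1:Add2,r2:1,r3:0
c16: - | r0:Add1,r1:Add2,r2:1,r3:0
c17: - | r0:Add1,r1:Add2,r2:1,r3:0
c18: CDB Add2=0 | r0:Add1,r1:0,r2:1,r3:0
c19: - | r0:Add1,r1:0,r2:1,r3:0

STATUS = VALUE 0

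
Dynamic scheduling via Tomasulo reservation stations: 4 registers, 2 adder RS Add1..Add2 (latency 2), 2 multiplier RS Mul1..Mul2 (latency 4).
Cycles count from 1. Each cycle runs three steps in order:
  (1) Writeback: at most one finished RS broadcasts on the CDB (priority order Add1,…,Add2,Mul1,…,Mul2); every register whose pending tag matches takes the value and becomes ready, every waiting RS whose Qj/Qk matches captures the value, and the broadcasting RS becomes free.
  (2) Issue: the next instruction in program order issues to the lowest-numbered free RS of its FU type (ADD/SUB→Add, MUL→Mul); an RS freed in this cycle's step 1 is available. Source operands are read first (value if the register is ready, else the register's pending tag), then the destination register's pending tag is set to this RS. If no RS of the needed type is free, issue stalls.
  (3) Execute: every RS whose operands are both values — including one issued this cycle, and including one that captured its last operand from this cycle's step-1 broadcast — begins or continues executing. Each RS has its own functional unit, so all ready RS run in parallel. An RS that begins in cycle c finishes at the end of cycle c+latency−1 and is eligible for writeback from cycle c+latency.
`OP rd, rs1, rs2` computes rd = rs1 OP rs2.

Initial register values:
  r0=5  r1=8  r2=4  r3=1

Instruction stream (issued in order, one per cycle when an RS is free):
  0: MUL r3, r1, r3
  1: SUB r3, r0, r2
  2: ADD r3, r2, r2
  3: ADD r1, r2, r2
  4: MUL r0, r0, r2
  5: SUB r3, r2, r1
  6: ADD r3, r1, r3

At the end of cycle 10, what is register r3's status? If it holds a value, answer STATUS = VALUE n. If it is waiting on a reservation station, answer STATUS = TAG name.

c1: issue MUL r3<-Mul1 | r0:5,r1:8,r2:4,r3:Mul1
c2: issue SUB r3<-Add1 | r0:5,r1:8,r2:4,r3:Add1
c3: issue ADD r3<-Add2 | r0:5,r1:8,r2:4,r3:Add2
c4: CDB Add1=1; issue ADD r1<-Add1 | r0:5,r1:Add1,r2:4,r3:Add2
c5: CDB Add2=8; issue MUL r0<-Mul2 | r0:Mul2,r1:Add1,r2:4,r3:8
c6: CDB Add1=8; issue SUB r3<-Add1 | r0:Mul2,r1:8,r2:4,r3:Add1
c7: CDB Mul1=8; issue ADD r3<-Add2 | r0:Mul2,r1:8,r2:4,r3:Add2
c8: CDB Add1=-4 | r0:Mul2,r1:8,r2:4,r3:Add2
c9: CDB Mul2=20 | r0:20,r1:8,r2:4,r3:Add2
c10: CDB Add2=4 | r0:20,r1:8,r2:4,r3:4

STATUS = VALUE 4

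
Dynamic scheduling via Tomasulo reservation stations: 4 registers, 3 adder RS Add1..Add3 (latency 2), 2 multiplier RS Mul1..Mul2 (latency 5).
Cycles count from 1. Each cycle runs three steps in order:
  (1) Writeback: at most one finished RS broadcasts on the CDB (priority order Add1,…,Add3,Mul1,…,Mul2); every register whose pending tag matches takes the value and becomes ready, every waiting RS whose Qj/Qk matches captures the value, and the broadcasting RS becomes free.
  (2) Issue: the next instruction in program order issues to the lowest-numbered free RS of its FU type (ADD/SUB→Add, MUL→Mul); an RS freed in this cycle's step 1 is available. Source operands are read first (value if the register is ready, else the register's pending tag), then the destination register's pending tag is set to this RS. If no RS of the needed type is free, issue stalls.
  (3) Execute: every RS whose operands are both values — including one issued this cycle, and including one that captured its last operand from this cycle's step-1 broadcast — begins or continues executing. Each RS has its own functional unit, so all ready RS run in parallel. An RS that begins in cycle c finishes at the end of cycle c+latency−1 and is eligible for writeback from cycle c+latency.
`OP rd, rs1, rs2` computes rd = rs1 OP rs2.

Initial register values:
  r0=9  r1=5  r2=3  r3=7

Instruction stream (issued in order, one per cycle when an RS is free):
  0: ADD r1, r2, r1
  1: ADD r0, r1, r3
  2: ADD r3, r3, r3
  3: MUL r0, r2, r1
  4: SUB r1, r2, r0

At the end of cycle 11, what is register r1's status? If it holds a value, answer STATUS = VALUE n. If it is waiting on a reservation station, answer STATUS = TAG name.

STATUS = VALUE -21

c1: issue ADD r1<-Add1 | r0:9,r1:Add1,r2:3,r3:7
c2: issue ADD r0<-Add2 | r0:Add2,r1:Add1,r2:3,r3:7
c3: CDB Add1=8; issue ADD r3<-Add1 | r0:Add2,r1:8,r2:3,r3:Add1
c4: issue MUL r0<-Mul1 | r0:Mul1,r1:8,r2:3,r3:Add1
c5: CDB Add1=14; issue SUB r1<-Add1 | r0:Mul1,r1:Add1,r2:3,r3:14
c6: CDB Add2=15 | r0:Mul1,r1:Add1,r2:3,r3:14
c7: - | r0:Mul1,r1:Add1,r2:3,r3:14
c8: - | r0:Mul1,r1:Add1,r2:3,r3:14
c9: CDB Mul1=24 | r0:24,r1:Add1,r2:3,r3:14
c10: - | r0:24,r1:Add1,r2:3,r3:14
c11: CDB Add1=-21 | r0:24,r1:-21,r2:3,r3:14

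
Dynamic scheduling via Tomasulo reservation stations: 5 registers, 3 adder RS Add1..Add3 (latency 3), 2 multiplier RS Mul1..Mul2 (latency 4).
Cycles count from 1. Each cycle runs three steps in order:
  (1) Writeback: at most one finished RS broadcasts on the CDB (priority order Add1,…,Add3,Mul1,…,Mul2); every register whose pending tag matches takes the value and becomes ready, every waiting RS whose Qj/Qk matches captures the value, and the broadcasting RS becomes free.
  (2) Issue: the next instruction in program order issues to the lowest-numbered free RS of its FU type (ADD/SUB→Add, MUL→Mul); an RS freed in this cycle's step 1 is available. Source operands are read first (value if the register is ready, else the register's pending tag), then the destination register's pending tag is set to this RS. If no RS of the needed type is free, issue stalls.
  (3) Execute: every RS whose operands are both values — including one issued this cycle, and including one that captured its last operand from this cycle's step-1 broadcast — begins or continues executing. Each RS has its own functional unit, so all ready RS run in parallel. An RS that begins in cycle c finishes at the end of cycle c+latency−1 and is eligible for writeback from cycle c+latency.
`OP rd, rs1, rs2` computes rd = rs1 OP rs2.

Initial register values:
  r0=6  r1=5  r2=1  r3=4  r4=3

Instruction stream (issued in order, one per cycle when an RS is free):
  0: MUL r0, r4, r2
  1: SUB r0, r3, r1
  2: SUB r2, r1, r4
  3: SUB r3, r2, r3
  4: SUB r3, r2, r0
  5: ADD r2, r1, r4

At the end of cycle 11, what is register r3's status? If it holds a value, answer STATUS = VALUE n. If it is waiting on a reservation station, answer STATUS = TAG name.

c1: issue MUL r0<-Mul1 | r0:Mul1,r1:5,r2:1,r3:4,r4:3
c2: issue SUB r0<-Add1 | r0:Add1,r1:5,r2:1,r3:4,r4:3
c3: issue SUB r2<-Add2 | r0:Add1,r1:5,r2:Add2,r3:4,r4:3
c4: issue SUB r3<-Add3 | r0:Add1,r1:5,r2:Add2,r3:Add3,r4:3
c5: CDB Add1=-1; issue SUB r3<-Add1 | r0:-1,r1:5,r2:Add2,r3:Add1,r4:3
c6: CDB Add2=2; issue ADD r2<-Add2 | r0:-1,r1:5,r2:Add2,r3:Add1,r4:3
c7: CDB Mul1=3 | r0:-1,r1:5,r2:Add2,r3:Add1,r4:3
c8: - | r0:-1,r1:5,r2:Add2,r3:Add1,r4:3
c9: CDB Add1=3 | r0:-1,r1:5,r2:Add2,r3:3,r4:3
c10: CDB Add2=8 | r0:-1,r1:5,r2:8,r3:3,r4:3
c11: CDB Add3=-2 | r0:-1,r1:5,r2:8,r3:3,r4:3

STATUS = VALUE 3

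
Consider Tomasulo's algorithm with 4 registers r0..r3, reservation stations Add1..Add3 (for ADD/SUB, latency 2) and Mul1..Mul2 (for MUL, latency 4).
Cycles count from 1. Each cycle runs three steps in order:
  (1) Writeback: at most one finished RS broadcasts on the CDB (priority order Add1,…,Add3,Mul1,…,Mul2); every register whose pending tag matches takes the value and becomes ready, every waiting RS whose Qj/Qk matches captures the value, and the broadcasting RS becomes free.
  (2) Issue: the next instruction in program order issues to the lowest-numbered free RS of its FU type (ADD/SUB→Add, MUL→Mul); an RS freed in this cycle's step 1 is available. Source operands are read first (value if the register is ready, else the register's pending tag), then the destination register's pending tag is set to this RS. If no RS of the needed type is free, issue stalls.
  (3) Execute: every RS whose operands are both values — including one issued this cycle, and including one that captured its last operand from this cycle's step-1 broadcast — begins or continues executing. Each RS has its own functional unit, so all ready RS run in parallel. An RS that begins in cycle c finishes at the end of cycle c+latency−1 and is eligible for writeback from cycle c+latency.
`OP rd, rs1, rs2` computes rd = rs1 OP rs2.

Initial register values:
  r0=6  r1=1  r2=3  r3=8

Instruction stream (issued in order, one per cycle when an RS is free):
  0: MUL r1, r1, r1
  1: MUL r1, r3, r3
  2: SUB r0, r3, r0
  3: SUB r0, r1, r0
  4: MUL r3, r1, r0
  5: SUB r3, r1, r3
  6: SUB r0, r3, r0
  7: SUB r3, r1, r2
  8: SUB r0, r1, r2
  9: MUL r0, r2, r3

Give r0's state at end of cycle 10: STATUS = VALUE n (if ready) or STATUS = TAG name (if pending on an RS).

  c1: issue MUL r1<-Mul1  regs: r0:6,r1:Mul1,r2:3,r3:8
  c2: issue MUL r1<-Mul2  regs: r0:6,r1:Mul2,r2:3,r3:8
  c3: issue SUB r0<-Add1  regs: r0:Add1,r1:Mul2,r2:3,r3:8
  c4: issue SUB r0<-Add2  regs: r0:Add2,r1:Mul2,r2:3,r3:8
  c5: CDB Add1=2; stall  regs: r0:Add2,r1:Mul2,r2:3,r3:8
  c6: CDB Mul1=1; issue MUL r3<-Mul1  regs: r0:Add2,r1:Mul2,r2:3,r3:Mul1
  c7: CDB Mul2=64; issue SUB r3<-Add1  regs: r0:Add2,r1:64,r2:3,r3:Add1
  c8: issue SUB r0<-Add3  regs: r0:Add3,r1:64,r2:3,r3:Add1
  c9: CDB Add2=62; issue SUB r3<-Add2  regs: r0:Add3,r1:64,r2:3,r3:Add2
  c10: stall  regs: r0:Add3,r1:64,r2:3,r3:Add2

STATUS = TAG Add3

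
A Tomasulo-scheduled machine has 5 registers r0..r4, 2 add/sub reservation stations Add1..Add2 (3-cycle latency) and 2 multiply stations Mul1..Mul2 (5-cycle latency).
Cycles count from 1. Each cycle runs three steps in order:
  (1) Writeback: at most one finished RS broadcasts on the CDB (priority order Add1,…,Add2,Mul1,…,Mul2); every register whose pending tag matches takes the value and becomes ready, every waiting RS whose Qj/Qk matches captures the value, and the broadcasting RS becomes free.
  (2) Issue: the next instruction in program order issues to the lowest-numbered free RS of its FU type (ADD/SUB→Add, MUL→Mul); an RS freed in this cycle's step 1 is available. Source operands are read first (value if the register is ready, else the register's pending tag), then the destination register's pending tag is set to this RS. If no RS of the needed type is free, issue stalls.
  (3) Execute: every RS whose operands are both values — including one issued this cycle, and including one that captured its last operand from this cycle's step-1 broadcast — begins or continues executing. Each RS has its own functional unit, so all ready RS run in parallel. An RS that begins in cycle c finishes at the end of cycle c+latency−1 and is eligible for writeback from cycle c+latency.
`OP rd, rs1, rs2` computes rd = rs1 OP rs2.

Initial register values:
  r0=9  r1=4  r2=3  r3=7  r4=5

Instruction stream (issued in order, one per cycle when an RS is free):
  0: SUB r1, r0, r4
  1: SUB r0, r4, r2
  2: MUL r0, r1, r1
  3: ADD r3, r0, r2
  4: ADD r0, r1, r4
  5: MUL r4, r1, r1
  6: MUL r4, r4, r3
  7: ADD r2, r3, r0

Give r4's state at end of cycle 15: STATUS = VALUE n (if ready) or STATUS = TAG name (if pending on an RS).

  c1: issue SUB r1<-Add1  regs: r0:9,r1:Add1,r2:3,r3:7,r4:5
  c2: issue SUB r0<-Add2  regs: r0:Add2,r1:Add1,r2:3,r3:7,r4:5
  c3: issue MUL r0<-Mul1  regs: r0:Mul1,r1:Add1,r2:3,r3:7,r4:5
  c4: CDB Add1=4; issue ADD r3<-Add1  regs: r0:Mul1,r1:4,r2:3,r3:Add1,r4:5
  c5: CDB Add2=2; issue ADD r0<-Add2  regs: r0:Add2,r1:4,r2:3,r3:Add1,r4:5
  c6: issue MUL r4<-Mul2  regs: r0:Add2,r1:4,r2:3,r3:Add1,r4:Mul2
  c7: stall  regs: r0:Add2,r1:4,r2:3,r3:Add1,r4:Mul2
  c8: CDB Add2=9; stall  regs: r0:9,r1:4,r2:3,r3:Add1,r4:Mul2
  c9: CDB Mul1=16; issue MUL r4<-Mul1  regs: r0:9,r1:4,r2:3,r3:Add1,r4:Mul1
  c10: issue ADD r2<-Add2  regs: r0:9,r1:4,r2:Add2,r3:Add1,r4:Mul1
  c11: CDB Mul2=16  regs: r0:9,r1:4,r2:Add2,r3:Add1,r4:Mul1
  c12: CDB Add1=19  regs: r0:9,r1:4,r2:Add2,r3:19,r4:Mul1
  c13: -  regs: r0:9,r1:4,r2:Add2,r3:19,r4:Mul1
  c14: -  regs: r0:9,r1:4,r2:Add2,r3:19,r4:Mul1
  c15: CDB Add2=28  regs: r0:9,r1:4,r2:28,r3:19,r4:Mul1

STATUS = TAG Mul1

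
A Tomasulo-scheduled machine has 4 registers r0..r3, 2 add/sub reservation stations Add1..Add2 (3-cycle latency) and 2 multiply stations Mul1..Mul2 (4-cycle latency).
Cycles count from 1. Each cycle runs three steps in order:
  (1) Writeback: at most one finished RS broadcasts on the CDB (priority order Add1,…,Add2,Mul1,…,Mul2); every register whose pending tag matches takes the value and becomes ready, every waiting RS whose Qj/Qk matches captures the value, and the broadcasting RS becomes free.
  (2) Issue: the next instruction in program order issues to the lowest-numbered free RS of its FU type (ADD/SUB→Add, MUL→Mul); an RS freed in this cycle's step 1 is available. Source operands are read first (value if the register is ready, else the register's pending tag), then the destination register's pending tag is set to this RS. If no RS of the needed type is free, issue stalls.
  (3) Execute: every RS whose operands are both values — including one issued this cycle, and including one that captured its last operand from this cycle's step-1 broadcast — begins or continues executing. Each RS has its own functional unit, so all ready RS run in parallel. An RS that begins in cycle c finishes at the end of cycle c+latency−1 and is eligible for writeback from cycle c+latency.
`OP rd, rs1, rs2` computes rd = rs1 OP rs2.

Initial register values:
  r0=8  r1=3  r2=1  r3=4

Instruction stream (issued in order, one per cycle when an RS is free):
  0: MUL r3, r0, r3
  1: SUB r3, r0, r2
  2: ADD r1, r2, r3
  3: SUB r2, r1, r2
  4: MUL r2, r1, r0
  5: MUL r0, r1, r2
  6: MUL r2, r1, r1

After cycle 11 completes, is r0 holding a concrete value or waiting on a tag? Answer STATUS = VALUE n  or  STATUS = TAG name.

STATUS = TAG Mul2

c1: issue MUL r3<-Mul1 | r0:8,r1:3,r2:1,r3:Mul1
c2: issue SUB r3<-Add1 | r0:8,r1:3,r2:1,r3:Add1
c3: issue ADD r1<-Add2 | r0:8,r1:Add2,r2:1,r3:Add1
c4: stall | r0:8,r1:Add2,r2:1,r3:Add1
c5: CDB Add1=7; issue SUB r2<-Add1 | r0:8,r1:Add2,r2:Add1,r3:7
c6: CDB Mul1=32; issue MUL r2<-Mul1 | r0:8,r1:Add2,r2:Mul1,r3:7
c7: issue MUL r0<-Mul2 | r0:Mul2,r1:Add2,r2:Mul1,r3:7
c8: CDB Add2=8; stall | r0:Mul2,r1:8,r2:Mul1,r3:7
c9: stall | r0:Mul2,r1:8,r2:Mul1,r3:7
c10: stall | r0:Mul2,r1:8,r2:Mul1,r3:7
c11: CDB Add1=7; stall | r0:Mul2,r1:8,r2:Mul1,r3:7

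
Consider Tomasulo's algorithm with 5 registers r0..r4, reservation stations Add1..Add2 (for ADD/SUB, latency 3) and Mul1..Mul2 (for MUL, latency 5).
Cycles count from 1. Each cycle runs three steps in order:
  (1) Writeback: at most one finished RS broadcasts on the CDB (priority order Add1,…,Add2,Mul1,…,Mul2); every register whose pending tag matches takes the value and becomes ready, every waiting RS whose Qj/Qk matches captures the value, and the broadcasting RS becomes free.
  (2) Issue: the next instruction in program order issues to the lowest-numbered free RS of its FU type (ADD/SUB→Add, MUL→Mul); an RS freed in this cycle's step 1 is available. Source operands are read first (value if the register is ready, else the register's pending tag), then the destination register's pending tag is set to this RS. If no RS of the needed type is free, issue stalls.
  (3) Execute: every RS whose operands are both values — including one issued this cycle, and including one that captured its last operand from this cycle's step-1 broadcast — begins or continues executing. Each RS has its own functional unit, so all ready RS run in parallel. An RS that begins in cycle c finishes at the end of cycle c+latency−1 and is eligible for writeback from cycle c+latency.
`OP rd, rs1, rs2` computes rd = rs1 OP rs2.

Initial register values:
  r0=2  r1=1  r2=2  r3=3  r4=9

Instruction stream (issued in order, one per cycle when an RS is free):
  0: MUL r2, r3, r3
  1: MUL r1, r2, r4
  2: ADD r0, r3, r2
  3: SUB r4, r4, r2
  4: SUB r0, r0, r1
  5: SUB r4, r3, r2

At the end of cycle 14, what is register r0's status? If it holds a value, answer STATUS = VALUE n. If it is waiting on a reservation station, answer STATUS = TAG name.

  c1: issue MUL r2<-Mul1  regs: r0:2,r1:1,r2:Mul1,r3:3,r4:9
  c2: issue MUL r1<-Mul2  regs: r0:2,r1:Mul2,r2:Mul1,r3:3,r4:9
  c3: issue ADD r0<-Add1  regs: r0:Add1,r1:Mul2,r2:Mul1,r3:3,r4:9
  c4: issue SUB r4<-Add2  regs: r0:Add1,r1:Mul2,r2:Mul1,r3:3,r4:Add2
  c5: stall  regs: r0:Add1,r1:Mul2,r2:Mul1,r3:3,r4:Add2
  c6: CDB Mul1=9; stall  regs: r0:Add1,r1:Mul2,r2:9,r3:3,r4:Add2
  c7: stall  regs: r0:Add1,r1:Mul2,r2:9,r3:3,r4:Add2
  c8: stall  regs: r0:Add1,r1:Mul2,r2:9,r3:3,r4:Add2
  c9: CDB Add1=12; issue SUB r0<-Add1  regs: r0:Add1,r1:Mul2,r2:9,r3:3,r4:Add2
  c10: CDB Add2=0; issue SUB r4<-Add2  regs: r0:Add1,r1:Mul2,r2:9,r3:3,r4:Add2
  c11: CDB Mul2=81  regs: r0:Add1,r1:81,r2:9,r3:3,r4:Add2
  c12: -  regs: r0:Add1,r1:81,r2:9,r3:3,r4:Add2
  c13: CDB Add2=-6  regs: r0:Add1,r1:81,r2:9,r3:3,r4:-6
  c14: CDB Add1=-69  regs: r0:-69,r1:81,r2:9,r3:3,r4:-6

STATUS = VALUE -69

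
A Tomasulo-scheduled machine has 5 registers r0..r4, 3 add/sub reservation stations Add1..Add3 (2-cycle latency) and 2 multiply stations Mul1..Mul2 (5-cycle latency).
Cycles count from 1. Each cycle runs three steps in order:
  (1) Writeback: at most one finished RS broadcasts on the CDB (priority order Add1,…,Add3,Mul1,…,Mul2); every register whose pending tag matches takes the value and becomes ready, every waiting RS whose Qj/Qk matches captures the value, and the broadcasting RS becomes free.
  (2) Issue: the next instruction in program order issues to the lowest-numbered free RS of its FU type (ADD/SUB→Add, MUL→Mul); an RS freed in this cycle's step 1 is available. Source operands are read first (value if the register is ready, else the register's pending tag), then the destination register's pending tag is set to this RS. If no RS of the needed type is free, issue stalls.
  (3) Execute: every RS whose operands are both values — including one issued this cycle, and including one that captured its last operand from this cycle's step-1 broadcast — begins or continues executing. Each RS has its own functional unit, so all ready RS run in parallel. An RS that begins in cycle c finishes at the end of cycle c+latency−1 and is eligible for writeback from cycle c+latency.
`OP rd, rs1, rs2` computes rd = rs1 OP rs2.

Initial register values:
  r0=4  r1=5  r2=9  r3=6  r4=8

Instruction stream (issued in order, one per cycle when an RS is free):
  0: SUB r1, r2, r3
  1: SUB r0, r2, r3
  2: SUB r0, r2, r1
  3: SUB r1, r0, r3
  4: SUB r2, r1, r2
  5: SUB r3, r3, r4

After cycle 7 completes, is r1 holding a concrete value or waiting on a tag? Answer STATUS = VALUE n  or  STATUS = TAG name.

STATUS = VALUE 0

  c1: issue SUB r1<-Add1  regs: r0:4,r1:Add1,r2:9,r3:6,r4:8
  c2: issue SUB r0<-Add2  regs: r0:Add2,r1:Add1,r2:9,r3:6,r4:8
  c3: CDB Add1=3; issue SUB r0<-Add1  regs: r0:Add1,r1:3,r2:9,r3:6,r4:8
  c4: CDB Add2=3; issue SUB r1<-Add2  regs: r0:Add1,r1:Add2,r2:9,r3:6,r4:8
  c5: CDB Add1=6; issue SUB r2<-Add1  regs: r0:6,r1:Add2,r2:Add1,r3:6,r4:8
  c6: issue SUB r3<-Add3  regs: r0:6,r1:Add2,r2:Add1,r3:Add3,r4:8
  c7: CDB Add2=0  regs: r0:6,r1:0,r2:Add1,r3:Add3,r4:8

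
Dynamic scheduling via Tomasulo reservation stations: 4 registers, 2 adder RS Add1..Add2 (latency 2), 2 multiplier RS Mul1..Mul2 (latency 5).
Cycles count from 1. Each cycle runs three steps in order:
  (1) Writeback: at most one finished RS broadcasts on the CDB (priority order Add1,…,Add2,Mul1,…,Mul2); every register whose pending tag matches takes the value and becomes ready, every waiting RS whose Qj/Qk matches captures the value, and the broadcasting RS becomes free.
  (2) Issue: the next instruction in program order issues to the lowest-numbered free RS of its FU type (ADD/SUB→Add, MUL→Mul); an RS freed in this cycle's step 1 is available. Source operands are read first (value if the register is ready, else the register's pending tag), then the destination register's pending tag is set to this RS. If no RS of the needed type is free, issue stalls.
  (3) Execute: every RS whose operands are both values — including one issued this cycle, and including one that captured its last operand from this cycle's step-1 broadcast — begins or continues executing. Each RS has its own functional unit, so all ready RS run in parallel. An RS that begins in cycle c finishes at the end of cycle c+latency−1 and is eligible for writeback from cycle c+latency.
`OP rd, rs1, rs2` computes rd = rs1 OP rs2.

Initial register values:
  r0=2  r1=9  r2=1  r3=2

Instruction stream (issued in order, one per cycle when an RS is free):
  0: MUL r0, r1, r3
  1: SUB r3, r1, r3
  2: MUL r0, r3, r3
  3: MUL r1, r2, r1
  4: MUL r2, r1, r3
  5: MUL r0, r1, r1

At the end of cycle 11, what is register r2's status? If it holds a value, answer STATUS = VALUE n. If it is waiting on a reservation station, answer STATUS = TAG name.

c1: issue MUL r0<-Mul1 | r0:Mul1,r1:9,r2:1,r3:2
c2: issue SUB r3<-Add1 | r0:Mul1,r1:9,r2:1,r3:Add1
c3: issue MUL r0<-Mul2 | r0:Mul2,r1:9,r2:1,r3:Add1
c4: CDB Add1=7; stall | r0:Mul2,r1:9,r2:1,r3:7
c5: stall | r0:Mul2,r1:9,r2:1,r3:7
c6: CDB Mul1=18; issue MUL r1<-Mul1 | r0:Mul2,r1:Mul1,r2:1,r3:7
c7: stall | r0:Mul2,r1:Mul1,r2:1,r3:7
c8: stall | r0:Mul2,r1:Mul1,r2:1,r3:7
c9: CDB Mul2=49; issue MUL r2<-Mul2 | r0:49,r1:Mul1,r2:Mul2,r3:7
c10: stall | r0:49,r1:Mul1,r2:Mul2,r3:7
c11: CDB Mul1=9; issue MUL r0<-Mul1 | r0:Mul1,r1:9,r2:Mul2,r3:7

STATUS = TAG Mul2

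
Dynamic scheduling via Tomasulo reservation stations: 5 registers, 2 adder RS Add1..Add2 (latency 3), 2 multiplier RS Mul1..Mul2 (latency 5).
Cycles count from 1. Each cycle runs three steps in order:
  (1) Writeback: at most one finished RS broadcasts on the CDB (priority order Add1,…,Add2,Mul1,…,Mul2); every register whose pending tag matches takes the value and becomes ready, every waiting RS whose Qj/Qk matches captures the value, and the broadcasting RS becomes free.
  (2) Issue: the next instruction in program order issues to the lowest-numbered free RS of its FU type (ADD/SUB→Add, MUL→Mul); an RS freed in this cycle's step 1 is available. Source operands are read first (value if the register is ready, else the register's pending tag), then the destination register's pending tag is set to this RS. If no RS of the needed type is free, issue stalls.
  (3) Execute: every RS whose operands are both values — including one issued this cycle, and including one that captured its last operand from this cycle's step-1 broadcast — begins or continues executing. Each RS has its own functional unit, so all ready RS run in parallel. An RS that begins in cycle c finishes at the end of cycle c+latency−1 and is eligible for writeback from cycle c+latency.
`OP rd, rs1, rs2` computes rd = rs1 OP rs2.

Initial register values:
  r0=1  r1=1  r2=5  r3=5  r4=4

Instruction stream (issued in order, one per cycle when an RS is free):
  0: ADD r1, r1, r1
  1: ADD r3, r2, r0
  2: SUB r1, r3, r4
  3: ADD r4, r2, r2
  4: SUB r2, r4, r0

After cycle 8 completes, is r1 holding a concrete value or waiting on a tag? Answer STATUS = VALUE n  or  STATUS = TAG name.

STATUS = VALUE 2

c1: issue ADD r1<-Add1 | r0:1,r1:Add1,r2:5,r3:5,r4:4
c2: issue ADD r3<-Add2 | r0:1,r1:Add1,r2:5,r3:Add2,r4:4
c3: stall | r0:1,r1:Add1,r2:5,r3:Add2,r4:4
c4: CDB Add1=2; issue SUB r1<-Add1 | r0:1,r1:Add1,r2:5,r3:Add2,r4:4
c5: CDB Add2=6; issue ADD r4<-Add2 | r0:1,r1:Add1,r2:5,r3:6,r4:Add2
c6: stall | r0:1,r1:Add1,r2:5,r3:6,r4:Add2
c7: stall | r0:1,r1:Add1,r2:5,r3:6,r4:Add2
c8: CDB Add1=2; issue SUB r2<-Add1 | r0:1,r1:2,r2:Add1,r3:6,r4:Add2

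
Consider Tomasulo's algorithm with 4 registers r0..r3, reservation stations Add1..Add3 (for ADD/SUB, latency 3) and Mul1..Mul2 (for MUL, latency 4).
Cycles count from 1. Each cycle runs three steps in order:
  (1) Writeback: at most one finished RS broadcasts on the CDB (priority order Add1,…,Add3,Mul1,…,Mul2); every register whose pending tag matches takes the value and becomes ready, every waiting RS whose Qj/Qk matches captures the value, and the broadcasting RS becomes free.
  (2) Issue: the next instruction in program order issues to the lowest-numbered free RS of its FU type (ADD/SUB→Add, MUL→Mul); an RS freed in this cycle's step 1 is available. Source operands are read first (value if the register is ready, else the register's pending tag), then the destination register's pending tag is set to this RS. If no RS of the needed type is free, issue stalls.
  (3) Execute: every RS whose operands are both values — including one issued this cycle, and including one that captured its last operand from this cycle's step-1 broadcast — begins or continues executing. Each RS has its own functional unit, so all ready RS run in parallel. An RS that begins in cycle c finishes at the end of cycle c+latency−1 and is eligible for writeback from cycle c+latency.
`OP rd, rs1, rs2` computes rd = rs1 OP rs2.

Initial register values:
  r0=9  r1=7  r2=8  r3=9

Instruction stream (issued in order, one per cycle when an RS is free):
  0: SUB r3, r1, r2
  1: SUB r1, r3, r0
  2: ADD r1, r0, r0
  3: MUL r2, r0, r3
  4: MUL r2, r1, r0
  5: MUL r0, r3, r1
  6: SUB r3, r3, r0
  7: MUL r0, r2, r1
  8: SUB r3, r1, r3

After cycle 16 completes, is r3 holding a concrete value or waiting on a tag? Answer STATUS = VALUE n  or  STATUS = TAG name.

STATUS = TAG Add2

  c1: issue SUB r3<-Add1  regs: r0:9,r1:7,r2:8,r3:Add1
  c2: issue SUB r1<-Add2  regs: r0:9,r1:Add2,r2:8,r3:Add1
  c3: issue ADD r1<-Add3  regs: r0:9,r1:Add3,r2:8,r3:Add1
  c4: CDB Add1=-1; issue MUL r2<-Mul1  regs: r0:9,r1:Add3,r2:Mul1,r3:-1
  c5: issue MUL r2<-Mul2  regs: r0:9,r1:Add3,r2:Mul2,r3:-1
  c6: CDB Add3=18; stall  regs: r0:9,r1:18,r2:Mul2,r3:-1
  c7: CDB Add2=-10; stall  regs: r0:9,r1:18,r2:Mul2,r3:-1
  c8: CDB Mul1=-9; issue MUL r0<-Mul1  regs: r0:Mul1,r1:18,r2:Mul2,r3:-1
  c9: issue SUB r3<-Add1  regs: r0:Mul1,r1:18,r2:Mul2,r3:Add1
  c10: CDB Mul2=162; issue MUL r0<-Mul2  regs: r0:Mul2,r1:18,r2:162,r3:Add1
  c11: issue SUB r3<-Add2  regs: r0:Mul2,r1:18,r2:162,r3:Add2
  c12: CDB Mul1=-18  regs: r0:Mul2,r1:18,r2:162,r3:Add2
  c13: -  regs: r0:Mul2,r1:18,r2:162,r3:Add2
  c14: CDB Mul2=2916  regs: r0:2916,r1:18,r2:162,r3:Add2
  c15: CDB Add1=17  regs: r0:2916,r1:18,r2:162,r3:Add2
  c16: -  regs: r0:2916,r1:18,r2:162,r3:Add2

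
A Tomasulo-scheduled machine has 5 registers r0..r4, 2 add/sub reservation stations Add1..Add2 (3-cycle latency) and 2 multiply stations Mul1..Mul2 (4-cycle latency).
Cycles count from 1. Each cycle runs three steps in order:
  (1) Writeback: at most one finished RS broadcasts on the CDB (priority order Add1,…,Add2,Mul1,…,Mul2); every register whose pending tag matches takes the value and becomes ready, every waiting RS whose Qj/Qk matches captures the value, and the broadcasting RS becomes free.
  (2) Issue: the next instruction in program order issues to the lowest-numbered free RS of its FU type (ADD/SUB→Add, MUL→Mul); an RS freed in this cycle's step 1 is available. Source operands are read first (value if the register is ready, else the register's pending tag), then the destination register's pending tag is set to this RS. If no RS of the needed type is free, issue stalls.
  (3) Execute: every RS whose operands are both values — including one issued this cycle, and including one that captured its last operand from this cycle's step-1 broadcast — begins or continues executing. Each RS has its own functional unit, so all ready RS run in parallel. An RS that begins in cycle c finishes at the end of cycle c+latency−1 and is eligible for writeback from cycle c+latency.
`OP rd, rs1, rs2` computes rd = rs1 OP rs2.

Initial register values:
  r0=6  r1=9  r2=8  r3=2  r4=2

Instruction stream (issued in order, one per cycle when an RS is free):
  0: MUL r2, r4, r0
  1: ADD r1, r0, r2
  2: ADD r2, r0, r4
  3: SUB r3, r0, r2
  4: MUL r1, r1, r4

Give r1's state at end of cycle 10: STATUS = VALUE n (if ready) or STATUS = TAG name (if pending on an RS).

  c1: issue MUL r2<-Mul1  regs: r0:6,r1:9,r2:Mul1,r3:2,r4:2
  c2: issue ADD r1<-Add1  regs: r0:6,r1:Add1,r2:Mul1,r3:2,r4:2
  c3: issue ADD r2<-Add2  regs: r0:6,r1:Add1,r2:Add2,r3:2,r4:2
  c4: stall  regs: r0:6,r1:Add1,r2:Add2,r3:2,r4:2
  c5: CDB Mul1=12; stall  regs: r0:6,r1:Add1,r2:Add2,r3:2,r4:2
  c6: CDB Add2=8; issue SUB r3<-Add2  regs: r0:6,r1:Add1,r2:8,r3:Add2,r4:2
  c7: issue MUL r1<-Mul1  regs: r0:6,r1:Mul1,r2:8,r3:Add2,r4:2
  c8: CDB Add1=18  regs: r0:6,r1:Mul1,r2:8,r3:Add2,r4:2
  c9: CDB Add2=-2  regs: r0:6,r1:Mul1,r2:8,r3:-2,r4:2
  c10: -  regs: r0:6,r1:Mul1,r2:8,r3:-2,r4:2

STATUS = TAG Mul1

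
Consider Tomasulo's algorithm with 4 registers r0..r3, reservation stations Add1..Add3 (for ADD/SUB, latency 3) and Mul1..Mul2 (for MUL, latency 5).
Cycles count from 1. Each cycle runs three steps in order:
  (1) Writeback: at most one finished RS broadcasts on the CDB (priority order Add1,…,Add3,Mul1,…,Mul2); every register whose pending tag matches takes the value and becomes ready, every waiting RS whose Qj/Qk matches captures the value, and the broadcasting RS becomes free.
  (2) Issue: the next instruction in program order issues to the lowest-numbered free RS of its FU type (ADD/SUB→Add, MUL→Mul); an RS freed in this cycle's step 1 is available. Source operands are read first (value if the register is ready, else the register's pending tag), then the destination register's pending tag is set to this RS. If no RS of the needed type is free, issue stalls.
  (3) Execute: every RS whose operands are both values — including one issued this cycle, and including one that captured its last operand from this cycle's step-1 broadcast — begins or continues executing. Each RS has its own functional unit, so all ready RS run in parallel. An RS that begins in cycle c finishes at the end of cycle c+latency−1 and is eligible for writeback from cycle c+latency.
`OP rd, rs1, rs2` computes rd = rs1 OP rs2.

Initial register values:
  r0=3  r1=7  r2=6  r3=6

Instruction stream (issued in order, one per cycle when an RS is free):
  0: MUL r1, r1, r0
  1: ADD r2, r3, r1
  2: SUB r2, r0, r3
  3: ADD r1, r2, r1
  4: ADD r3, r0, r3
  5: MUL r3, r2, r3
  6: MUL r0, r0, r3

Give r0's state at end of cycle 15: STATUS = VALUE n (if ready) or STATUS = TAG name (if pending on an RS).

STATUS = TAG Mul2

  c1: issue MUL r1<-Mul1  regs: r0:3,r1:Mul1,r2:6,r3:6
  c2: issue ADD r2<-Add1  regs: r0:3,r1:Mul1,r2:Add1,r3:6
  c3: issue SUB r2<-Add2  regs: r0:3,r1:Mul1,r2:Add2,r3:6
  c4: issue ADD r1<-Add3  regs: r0:3,r1:Add3,r2:Add2,r3:6
  c5: stall  regs: r0:3,r1:Add3,r2:Add2,r3:6
  c6: CDB Add2=-3; issue ADD r3<-Add2  regs: r0:3,r1:Add3,r2:-3,r3:Add2
  c7: CDB Mul1=21; issue MUL r3<-Mul1  regs: r0:3,r1:Add3,r2:-3,r3:Mul1
  c8: issue MUL r0<-Mul2  regs: r0:Mul2,r1:Add3,r2:-3,r3:Mul1
  c9: CDB Add2=9  regs: r0:Mul2,r1:Add3,r2:-3,r3:Mul1
  c10: CDB Add1=27  regs: r0:Mul2,r1:Add3,r2:-3,r3:Mul1
  c11: CDB Add3=18  regs: r0:Mul2,r1:18,r2:-3,r3:Mul1
  c12: -  regs: r0:Mul2,r1:18,r2:-3,r3:Mul1
  c13: -  regs: r0:Mul2,r1:18,r2:-3,r3:Mul1
  c14: CDB Mul1=-27  regs: r0:Mul2,r1:18,r2:-3,r3:-27
  c15: -  regs: r0:Mul2,r1:18,r2:-3,r3:-27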